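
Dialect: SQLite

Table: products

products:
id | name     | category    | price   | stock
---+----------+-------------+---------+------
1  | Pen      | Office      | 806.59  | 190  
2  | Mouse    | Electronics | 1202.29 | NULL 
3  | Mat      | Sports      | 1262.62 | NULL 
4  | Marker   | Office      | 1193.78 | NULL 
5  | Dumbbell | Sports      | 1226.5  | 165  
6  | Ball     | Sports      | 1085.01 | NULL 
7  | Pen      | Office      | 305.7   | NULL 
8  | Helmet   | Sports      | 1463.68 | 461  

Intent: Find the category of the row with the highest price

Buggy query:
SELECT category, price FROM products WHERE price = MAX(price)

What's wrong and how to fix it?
Bug: MAX(price) is an aggregate and cannot be used directly in WHERE

Fix: Use a subquery: WHERE price = (SELECT MAX(price) FROM products)

Corrected query:
SELECT category, price FROM products WHERE price = (SELECT MAX(price) FROM products)

Result:
category | price  
---------+--------
Sports   | 1463.68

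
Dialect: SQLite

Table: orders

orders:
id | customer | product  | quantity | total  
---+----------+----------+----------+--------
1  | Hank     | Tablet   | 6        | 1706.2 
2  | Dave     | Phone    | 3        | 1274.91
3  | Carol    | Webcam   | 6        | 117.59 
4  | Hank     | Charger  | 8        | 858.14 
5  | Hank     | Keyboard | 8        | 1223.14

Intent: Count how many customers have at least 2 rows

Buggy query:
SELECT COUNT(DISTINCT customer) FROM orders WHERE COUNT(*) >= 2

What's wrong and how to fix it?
Bug: WHERE filters individual rows, not groups, so a group-level COUNT is invalid there

Fix: Use a subquery that GROUPs and filters with HAVING, then count its rows

Corrected query:
SELECT COUNT(*) FROM (SELECT customer FROM orders GROUP BY customer HAVING COUNT(*) >= 2)

Result:
COUNT(*)
--------
1       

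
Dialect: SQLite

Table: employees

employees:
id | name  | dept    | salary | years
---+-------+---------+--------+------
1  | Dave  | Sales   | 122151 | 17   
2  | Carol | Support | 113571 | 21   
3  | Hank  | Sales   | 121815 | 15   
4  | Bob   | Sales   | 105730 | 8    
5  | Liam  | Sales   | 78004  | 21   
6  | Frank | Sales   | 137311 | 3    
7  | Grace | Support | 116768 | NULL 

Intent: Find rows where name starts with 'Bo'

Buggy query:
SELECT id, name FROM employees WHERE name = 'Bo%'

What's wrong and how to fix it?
Bug: '=' compares the literal string including the % character; pattern matching needs LIKE

Fix: Replace '=' with LIKE so 'Bo%' is treated as a pattern

Corrected query:
SELECT id, name FROM employees WHERE name LIKE 'Bo%'

Result:
id | name
---+-----
4  | Bob 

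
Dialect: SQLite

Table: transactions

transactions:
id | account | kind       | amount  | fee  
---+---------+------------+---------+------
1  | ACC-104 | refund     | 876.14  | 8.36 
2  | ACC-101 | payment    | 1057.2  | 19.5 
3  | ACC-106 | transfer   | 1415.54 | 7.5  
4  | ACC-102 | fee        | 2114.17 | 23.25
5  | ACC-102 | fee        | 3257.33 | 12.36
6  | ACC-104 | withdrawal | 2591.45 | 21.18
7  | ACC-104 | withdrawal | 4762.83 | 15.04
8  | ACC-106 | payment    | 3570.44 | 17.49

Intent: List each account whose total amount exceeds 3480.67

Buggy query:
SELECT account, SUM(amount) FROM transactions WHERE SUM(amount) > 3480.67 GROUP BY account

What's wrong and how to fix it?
Bug: WHERE runs before GROUP BY, so aggregates aren't available there

Fix: Use HAVING (which filters groups after aggregation) instead of WHERE

Corrected query:
SELECT account, SUM(amount) FROM transactions GROUP BY account HAVING SUM(amount) > 3480.67

Result:
account | SUM(amount)
--------+------------
ACC-102 | 5371.5     
ACC-104 | 8230.42    
ACC-106 | 4985.98    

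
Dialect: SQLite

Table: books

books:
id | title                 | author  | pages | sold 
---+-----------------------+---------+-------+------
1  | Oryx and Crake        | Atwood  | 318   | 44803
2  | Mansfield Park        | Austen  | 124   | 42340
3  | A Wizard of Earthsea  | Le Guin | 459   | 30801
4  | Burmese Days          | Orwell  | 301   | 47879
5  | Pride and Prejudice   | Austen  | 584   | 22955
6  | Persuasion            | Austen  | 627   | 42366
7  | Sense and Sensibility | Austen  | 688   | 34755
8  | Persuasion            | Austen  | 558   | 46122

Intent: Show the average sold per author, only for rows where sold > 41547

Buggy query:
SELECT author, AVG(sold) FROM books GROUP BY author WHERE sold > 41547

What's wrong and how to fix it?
Bug: WHERE cannot follow GROUP BY

Fix: Place WHERE between FROM and GROUP BY

Corrected query:
SELECT author, AVG(sold) FROM books WHERE sold > 41547 GROUP BY author

Result:
author | AVG(sold)   
-------+-------------
Atwood | 44803       
Austen | 43609.333333
Orwell | 47879       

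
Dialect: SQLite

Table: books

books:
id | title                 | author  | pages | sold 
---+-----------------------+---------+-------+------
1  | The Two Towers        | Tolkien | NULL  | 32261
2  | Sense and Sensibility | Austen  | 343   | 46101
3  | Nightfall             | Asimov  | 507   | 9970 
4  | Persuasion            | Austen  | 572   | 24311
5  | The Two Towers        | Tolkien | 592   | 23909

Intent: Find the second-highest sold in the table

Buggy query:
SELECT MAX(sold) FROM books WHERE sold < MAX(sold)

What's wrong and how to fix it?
Bug: The inner MAX is an aggregate inside WHERE, which is not allowed

Fix: Compute the overall MAX in a subquery, then take MAX of rows below it

Corrected query:
SELECT MAX(sold) FROM books WHERE sold < (SELECT MAX(sold) FROM books)

Result:
MAX(sold)
---------
32261    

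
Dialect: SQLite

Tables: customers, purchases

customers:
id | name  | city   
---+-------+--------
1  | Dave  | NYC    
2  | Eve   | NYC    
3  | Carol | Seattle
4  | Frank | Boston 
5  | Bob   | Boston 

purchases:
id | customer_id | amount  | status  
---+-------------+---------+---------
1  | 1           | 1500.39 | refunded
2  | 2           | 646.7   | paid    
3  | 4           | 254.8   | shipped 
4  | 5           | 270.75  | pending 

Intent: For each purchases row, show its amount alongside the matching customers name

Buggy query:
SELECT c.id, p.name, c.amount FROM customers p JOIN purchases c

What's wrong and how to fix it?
Bug: Missing join condition: each purchases row is matched to all customers rows instead of just its own

Fix: Specify the join condition linking the foreign key to the parent id

Corrected query:
SELECT c.id, p.name, c.amount FROM customers p JOIN purchases c ON c.customer_id = p.id

Result:
id | name  | amount 
---+-------+--------
1  | Dave  | 1500.39
2  | Eve   | 646.7  
3  | Frank | 254.8  
4  | Bob   | 270.75 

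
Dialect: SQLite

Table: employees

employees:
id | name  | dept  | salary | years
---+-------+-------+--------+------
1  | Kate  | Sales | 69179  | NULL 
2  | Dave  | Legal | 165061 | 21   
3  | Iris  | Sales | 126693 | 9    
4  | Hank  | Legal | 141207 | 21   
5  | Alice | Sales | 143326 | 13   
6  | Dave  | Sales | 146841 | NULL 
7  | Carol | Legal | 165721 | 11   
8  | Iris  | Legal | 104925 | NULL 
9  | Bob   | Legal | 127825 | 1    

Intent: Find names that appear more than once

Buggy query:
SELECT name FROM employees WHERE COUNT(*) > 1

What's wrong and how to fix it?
Bug: COUNT(*) is an aggregate and cannot be used in WHERE

Fix: Group first, then use HAVING for the count condition

Corrected query:
SELECT name FROM employees GROUP BY name HAVING COUNT(*) > 1

Result:
name
----
Dave
Iris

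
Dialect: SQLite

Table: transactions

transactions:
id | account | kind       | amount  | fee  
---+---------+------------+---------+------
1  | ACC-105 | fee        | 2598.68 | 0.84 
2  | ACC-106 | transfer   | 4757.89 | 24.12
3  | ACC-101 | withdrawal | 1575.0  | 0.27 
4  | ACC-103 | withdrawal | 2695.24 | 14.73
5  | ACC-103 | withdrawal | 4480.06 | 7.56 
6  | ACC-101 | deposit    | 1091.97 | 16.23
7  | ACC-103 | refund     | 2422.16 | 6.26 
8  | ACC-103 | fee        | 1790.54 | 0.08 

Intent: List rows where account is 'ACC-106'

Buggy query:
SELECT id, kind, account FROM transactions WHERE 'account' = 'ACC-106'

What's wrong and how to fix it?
Bug: 'account' in single quotes is a string literal, not the column; the comparison is literal-vs-literal and never true

Fix: Reference the column as account without single quotes

Corrected query:
SELECT id, kind, account FROM transactions WHERE account = 'ACC-106'

Result:
id | kind     | account
---+----------+--------
2  | transfer | ACC-106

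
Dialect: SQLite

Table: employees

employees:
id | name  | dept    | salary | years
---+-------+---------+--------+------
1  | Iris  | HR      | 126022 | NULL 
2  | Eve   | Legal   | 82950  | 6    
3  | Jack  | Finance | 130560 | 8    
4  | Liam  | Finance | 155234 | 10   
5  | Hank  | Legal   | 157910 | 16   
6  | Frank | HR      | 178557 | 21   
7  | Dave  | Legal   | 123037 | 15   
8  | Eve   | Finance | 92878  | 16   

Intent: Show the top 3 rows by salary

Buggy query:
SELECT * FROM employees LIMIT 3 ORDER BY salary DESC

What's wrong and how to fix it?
Bug: LIMIT must come after ORDER BY

Fix: Sort with ORDER BY, then apply LIMIT

Corrected query:
SELECT * FROM employees ORDER BY salary DESC LIMIT 3

Result:
id | name  | dept    | salary | years
---+-------+---------+--------+------
6  | Frank | HR      | 178557 | 21   
5  | Hank  | Legal   | 157910 | 16   
4  | Liam  | Finance | 155234 | 10   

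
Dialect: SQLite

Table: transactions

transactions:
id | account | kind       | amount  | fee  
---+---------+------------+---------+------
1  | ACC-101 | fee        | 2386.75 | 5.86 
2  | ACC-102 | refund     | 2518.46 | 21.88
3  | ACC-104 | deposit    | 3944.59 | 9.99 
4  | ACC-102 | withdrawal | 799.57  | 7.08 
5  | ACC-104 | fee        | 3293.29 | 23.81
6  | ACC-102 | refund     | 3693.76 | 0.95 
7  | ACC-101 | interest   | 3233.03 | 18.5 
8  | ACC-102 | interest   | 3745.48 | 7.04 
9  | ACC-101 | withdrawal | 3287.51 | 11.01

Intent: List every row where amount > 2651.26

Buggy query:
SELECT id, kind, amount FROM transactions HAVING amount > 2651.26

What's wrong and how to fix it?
Bug: This is a non-aggregate query (no GROUP BY, no aggregates), so in SQLite the HAVING clause is invalid here; a row-level condition belongs in WHERE

Fix: Use WHERE for row-level filtering

Corrected query:
SELECT id, kind, amount FROM transactions WHERE amount > 2651.26

Result:
id | kind       | amount 
---+------------+--------
3  | deposit    | 3944.59
5  | fee        | 3293.29
6  | refund     | 3693.76
7  | interest   | 3233.03
8  | interest   | 3745.48
9  | withdrawal | 3287.51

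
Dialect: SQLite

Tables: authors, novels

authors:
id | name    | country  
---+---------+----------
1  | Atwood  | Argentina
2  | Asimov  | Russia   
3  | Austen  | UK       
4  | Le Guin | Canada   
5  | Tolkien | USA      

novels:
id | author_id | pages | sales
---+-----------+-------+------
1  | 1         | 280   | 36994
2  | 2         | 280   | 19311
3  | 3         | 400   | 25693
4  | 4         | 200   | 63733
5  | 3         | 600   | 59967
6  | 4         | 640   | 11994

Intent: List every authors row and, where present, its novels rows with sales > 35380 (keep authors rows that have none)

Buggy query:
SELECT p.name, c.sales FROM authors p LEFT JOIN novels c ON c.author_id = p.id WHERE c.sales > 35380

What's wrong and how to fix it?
Bug: A WHERE condition on the right-hand table after LEFT JOIN drops unmatched parents

Fix: Move the right-table condition into the ON clause so unmatched parents are kept

Corrected query:
SELECT p.name, c.sales FROM authors p LEFT JOIN novels c ON c.author_id = p.id AND c.sales > 35380

Result:
name    | sales
--------+------
Atwood  | 36994
Asimov  | NULL 
Austen  | 59967
Le Guin | 63733
Tolkien | NULL 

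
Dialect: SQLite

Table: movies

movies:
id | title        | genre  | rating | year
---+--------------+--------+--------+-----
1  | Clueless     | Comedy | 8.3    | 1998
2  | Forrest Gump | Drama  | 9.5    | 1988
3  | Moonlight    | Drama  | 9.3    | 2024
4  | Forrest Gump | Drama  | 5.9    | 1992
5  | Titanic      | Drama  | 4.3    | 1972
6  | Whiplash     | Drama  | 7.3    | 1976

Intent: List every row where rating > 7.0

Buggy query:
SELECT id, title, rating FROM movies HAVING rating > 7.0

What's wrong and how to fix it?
Bug: HAVING filters the output of aggregation, but this query has no GROUP BY and no aggregate functions, so SQLite rejects it (HAVING clause on a non-aggregate query); the condition here is per row

Fix: Use WHERE for row-level filtering

Corrected query:
SELECT id, title, rating FROM movies WHERE rating > 7.0

Result:
id | title        | rating
---+--------------+-------
1  | Clueless     | 8.3   
2  | Forrest Gump | 9.5   
3  | Moonlight    | 9.3   
6  | Whiplash     | 7.3   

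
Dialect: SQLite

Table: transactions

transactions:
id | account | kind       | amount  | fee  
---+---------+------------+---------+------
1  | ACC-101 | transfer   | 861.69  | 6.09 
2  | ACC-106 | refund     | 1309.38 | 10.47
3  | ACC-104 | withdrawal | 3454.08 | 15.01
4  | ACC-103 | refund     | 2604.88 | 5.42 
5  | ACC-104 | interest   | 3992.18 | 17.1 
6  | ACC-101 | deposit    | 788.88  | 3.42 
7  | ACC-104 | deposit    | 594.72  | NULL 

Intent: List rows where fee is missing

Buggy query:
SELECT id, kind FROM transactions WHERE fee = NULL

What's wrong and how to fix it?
Bug: '= NULL' is always unknown in SQL three-valued logic, so no rows match

Fix: Use IS NULL to test for NULL

Corrected query:
SELECT id, kind FROM transactions WHERE fee IS NULL

Result:
id | kind   
---+--------
7  | deposit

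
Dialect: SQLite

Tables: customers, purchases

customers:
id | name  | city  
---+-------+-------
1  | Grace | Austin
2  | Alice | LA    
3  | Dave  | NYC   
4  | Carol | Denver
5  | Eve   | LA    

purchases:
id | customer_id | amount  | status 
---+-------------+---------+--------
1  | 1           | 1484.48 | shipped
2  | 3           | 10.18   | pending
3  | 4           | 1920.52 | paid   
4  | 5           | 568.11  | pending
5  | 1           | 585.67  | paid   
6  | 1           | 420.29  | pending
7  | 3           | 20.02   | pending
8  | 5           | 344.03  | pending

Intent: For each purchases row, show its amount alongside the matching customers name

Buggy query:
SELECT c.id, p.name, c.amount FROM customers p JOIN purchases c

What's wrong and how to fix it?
Bug: Missing join condition: each purchases row is matched to all customers rows instead of just its own

Fix: Specify the join condition linking the foreign key to the parent id

Corrected query:
SELECT c.id, p.name, c.amount FROM customers p JOIN purchases c ON c.customer_id = p.id

Result:
id | name  | amount 
---+-------+--------
1  | Grace | 1484.48
2  | Dave  | 10.18  
3  | Carol | 1920.52
4  | Eve   | 568.11 
5  | Grace | 585.67 
6  | Grace | 420.29 
7  | Dave  | 20.02  
8  | Eve   | 344.03 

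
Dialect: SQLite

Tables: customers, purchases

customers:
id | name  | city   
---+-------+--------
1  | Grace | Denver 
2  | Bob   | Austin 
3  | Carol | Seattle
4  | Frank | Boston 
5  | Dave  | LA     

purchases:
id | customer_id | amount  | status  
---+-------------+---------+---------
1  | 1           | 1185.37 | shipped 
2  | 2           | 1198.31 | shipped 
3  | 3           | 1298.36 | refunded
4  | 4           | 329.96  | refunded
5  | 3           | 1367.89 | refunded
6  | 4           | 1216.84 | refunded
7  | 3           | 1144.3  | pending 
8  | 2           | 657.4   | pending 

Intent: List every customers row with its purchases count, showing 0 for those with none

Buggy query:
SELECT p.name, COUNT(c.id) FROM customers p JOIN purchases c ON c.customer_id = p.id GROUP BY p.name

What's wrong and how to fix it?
Bug: INNER JOIN drops customers rows that have no matching purchases rows

Fix: Switch to LEFT JOIN to retain unmatched parent rows

Corrected query:
SELECT p.name, COUNT(c.id) FROM customers p LEFT JOIN purchases c ON c.customer_id = p.id GROUP BY p.name

Result:
name  | COUNT(c.id)
------+------------
Bob   | 2          
Carol | 3          
Dave  | 0          
Frank | 2          
Grace | 1          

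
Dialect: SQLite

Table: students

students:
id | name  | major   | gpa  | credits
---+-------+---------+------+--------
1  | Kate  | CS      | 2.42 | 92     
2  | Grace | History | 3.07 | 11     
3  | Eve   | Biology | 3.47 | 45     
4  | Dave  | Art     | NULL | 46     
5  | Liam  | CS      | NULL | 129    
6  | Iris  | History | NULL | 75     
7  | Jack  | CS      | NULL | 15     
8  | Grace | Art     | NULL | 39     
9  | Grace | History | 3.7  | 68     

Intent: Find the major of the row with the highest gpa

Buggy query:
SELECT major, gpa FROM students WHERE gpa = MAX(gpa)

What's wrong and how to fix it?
Bug: MAX(gpa) is an aggregate and cannot be used directly in WHERE

Fix: Wrap MAX in a scalar subquery so WHERE compares against a single value

Corrected query:
SELECT major, gpa FROM students WHERE gpa = (SELECT MAX(gpa) FROM students)

Result:
major   | gpa
--------+----
History | 3.7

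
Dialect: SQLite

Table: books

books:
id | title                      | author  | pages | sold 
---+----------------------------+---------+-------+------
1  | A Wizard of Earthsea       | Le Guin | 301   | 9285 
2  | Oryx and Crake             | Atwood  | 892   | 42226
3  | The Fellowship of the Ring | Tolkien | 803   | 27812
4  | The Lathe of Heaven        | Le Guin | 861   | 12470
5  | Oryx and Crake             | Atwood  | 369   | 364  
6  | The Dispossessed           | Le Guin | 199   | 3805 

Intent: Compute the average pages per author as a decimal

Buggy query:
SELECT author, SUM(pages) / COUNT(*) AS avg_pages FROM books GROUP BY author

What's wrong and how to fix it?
Bug: Both operands are integers, so '/' performs integer division and truncates

Fix: Cast one side to REAL so the division keeps the fractional part

Corrected query:
SELECT author, SUM(pages) * 1.0 / COUNT(*) AS avg_pages FROM books GROUP BY author

Result:
author  | avg_pages 
--------+-----------
Atwood  | 630.5     
Le Guin | 453.666667
Tolkien | 803       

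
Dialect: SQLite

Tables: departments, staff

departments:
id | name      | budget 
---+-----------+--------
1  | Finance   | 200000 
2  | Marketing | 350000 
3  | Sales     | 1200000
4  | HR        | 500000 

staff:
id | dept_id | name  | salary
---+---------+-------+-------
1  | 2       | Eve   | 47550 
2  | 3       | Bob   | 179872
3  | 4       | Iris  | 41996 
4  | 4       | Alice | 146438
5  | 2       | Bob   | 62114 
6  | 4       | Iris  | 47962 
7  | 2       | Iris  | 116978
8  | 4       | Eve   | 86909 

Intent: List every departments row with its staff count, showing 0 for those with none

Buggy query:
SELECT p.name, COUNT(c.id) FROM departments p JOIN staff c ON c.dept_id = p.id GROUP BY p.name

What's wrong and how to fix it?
Bug: An inner join excludes parents with zero children

Fix: Switch to LEFT JOIN to retain unmatched parent rows

Corrected query:
SELECT p.name, COUNT(c.id) FROM departments p LEFT JOIN staff c ON c.dept_id = p.id GROUP BY p.name

Result:
name      | COUNT(c.id)
----------+------------
Finance   | 0          
HR        | 4          
Marketing | 3          
Sales     | 1          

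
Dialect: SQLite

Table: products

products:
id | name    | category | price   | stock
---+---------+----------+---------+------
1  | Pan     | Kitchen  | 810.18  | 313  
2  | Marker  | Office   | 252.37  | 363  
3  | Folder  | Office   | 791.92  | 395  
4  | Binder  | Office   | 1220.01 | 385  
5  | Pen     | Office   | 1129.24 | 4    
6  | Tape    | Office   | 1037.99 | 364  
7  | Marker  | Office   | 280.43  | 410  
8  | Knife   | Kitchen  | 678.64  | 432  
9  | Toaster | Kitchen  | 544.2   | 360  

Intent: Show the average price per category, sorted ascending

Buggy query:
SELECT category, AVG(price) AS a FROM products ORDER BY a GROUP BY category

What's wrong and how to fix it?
Bug: ORDER BY appears before GROUP BY; SQL clause order requires GROUP BY first

Fix: Reorder: SELECT … FROM … GROUP BY … ORDER BY …

Corrected query:
SELECT category, AVG(price) AS a FROM products GROUP BY category ORDER BY a

Result:
category | a         
---------+-----------
Kitchen  | 677.673333
Office   | 785.326667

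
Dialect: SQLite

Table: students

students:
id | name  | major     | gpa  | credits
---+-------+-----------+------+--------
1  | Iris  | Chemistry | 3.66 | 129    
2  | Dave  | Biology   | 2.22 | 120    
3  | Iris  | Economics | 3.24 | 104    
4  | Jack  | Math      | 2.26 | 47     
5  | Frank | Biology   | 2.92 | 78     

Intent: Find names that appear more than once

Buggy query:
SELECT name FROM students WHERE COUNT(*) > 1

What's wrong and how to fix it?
Bug: WHERE can't reference COUNT(*); aggregates are computed after WHERE

Fix: GROUP BY name, then filter groups with HAVING COUNT(*) > 1

Corrected query:
SELECT name FROM students GROUP BY name HAVING COUNT(*) > 1

Result:
name
----
Iris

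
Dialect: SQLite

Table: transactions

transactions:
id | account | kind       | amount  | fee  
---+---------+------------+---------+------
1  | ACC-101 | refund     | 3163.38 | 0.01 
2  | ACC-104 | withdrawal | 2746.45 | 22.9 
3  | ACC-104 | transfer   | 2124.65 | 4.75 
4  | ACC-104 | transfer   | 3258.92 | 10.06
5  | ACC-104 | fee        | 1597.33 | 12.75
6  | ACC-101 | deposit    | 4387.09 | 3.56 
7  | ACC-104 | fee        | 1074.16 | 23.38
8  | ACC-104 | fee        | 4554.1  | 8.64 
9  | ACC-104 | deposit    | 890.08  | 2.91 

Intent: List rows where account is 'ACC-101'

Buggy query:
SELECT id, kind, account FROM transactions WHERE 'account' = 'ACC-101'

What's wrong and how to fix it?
Bug: 'account' in single quotes is a string literal, not the column; the comparison is literal-vs-literal and never true

Fix: Reference the column as account without single quotes

Corrected query:
SELECT id, kind, account FROM transactions WHERE account = 'ACC-101'

Result:
id | kind    | account
---+---------+--------
1  | refund  | ACC-101
6  | deposit | ACC-101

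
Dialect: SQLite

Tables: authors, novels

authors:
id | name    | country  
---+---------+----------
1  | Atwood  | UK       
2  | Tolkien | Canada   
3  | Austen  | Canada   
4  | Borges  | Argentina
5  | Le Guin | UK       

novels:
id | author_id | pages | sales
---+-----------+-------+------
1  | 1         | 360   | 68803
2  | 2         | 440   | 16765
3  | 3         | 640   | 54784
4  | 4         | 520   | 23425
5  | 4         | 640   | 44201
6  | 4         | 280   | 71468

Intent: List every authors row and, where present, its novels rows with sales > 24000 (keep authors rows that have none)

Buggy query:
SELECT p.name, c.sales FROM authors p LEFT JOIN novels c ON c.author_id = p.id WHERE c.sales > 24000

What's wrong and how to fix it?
Bug: Filtering c.sales in WHERE discards the NULL rows produced by LEFT JOIN, turning it into an inner join

Fix: Move the right-table condition into the ON clause so unmatched parents are kept

Corrected query:
SELECT p.name, c.sales FROM authors p LEFT JOIN novels c ON c.author_id = p.id AND c.sales > 24000

Result:
name    | sales
--------+------
Atwood  | 68803
Tolkien | NULL 
Austen  | 54784
Borges  | 44201
Borges  | 71468
Le Guin | NULL 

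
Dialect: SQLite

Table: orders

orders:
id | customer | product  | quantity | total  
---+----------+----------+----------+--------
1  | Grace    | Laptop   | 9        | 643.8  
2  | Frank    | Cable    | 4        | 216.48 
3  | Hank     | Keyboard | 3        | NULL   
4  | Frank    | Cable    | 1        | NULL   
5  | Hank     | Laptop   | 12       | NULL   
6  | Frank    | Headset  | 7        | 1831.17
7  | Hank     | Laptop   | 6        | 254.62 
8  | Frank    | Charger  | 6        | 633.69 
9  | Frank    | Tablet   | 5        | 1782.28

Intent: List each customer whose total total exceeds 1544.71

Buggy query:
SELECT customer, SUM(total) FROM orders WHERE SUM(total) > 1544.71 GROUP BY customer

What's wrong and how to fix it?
Bug: SUM(total) is an aggregate, but WHERE filters rows before aggregation

Fix: Move the aggregate condition to a HAVING clause

Corrected query:
SELECT customer, SUM(total) FROM orders GROUP BY customer HAVING SUM(total) > 1544.71

Result:
customer | SUM(total)
---------+-----------
Frank    | 4463.62   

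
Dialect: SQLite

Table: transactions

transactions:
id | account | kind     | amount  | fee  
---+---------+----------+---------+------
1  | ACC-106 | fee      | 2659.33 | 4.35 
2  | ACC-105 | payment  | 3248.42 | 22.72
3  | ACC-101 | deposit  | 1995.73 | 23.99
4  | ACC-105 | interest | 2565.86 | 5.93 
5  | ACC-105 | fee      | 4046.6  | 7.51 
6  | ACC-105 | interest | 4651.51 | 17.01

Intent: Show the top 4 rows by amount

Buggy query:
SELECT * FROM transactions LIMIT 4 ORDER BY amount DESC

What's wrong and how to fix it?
Bug: ORDER BY cannot follow LIMIT; LIMIT is the final clause

Fix: Sort with ORDER BY, then apply LIMIT

Corrected query:
SELECT * FROM transactions ORDER BY amount DESC LIMIT 4

Result:
id | account | kind     | amount  | fee  
---+---------+----------+---------+------
6  | ACC-105 | interest | 4651.51 | 17.01
5  | ACC-105 | fee      | 4046.6  | 7.51 
2  | ACC-105 | payment  | 3248.42 | 22.72
1  | ACC-106 | fee      | 2659.33 | 4.35 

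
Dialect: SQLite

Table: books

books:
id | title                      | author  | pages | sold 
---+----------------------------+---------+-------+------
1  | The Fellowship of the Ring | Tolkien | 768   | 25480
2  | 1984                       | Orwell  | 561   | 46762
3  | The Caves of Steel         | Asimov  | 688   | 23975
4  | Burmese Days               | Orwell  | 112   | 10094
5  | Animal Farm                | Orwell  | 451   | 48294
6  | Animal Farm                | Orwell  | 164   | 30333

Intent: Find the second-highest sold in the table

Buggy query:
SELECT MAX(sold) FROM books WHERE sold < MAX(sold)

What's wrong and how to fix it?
Bug: The inner MAX is an aggregate inside WHERE, which is not allowed

Fix: Compute the overall MAX in a subquery, then take MAX of rows below it

Corrected query:
SELECT MAX(sold) FROM books WHERE sold < (SELECT MAX(sold) FROM books)

Result:
MAX(sold)
---------
46762    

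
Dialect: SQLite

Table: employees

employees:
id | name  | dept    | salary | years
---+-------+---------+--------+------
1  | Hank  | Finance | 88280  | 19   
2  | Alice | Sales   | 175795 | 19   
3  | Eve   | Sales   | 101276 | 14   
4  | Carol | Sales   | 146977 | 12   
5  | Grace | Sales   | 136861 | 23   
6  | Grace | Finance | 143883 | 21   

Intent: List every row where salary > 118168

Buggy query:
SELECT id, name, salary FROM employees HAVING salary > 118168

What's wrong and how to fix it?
Bug: HAVING filters the output of aggregation, but this query has no GROUP BY and no aggregate functions, so SQLite rejects it (HAVING clause on a non-aggregate query); the condition here is per row

Fix: Use WHERE for row-level filtering

Corrected query:
SELECT id, name, salary FROM employees WHERE salary > 118168

Result:
id | name  | salary
---+-------+-------
2  | Alice | 175795
4  | Carol | 146977
5  | Grace | 136861
6  | Grace | 143883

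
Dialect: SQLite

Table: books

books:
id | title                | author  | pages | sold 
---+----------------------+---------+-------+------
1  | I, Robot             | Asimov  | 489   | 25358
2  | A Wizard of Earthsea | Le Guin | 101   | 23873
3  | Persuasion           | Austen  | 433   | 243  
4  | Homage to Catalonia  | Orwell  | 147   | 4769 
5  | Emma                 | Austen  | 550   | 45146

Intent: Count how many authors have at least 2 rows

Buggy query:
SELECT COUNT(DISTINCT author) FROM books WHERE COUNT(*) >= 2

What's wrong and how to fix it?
Bug: WHERE filters individual rows, not groups, so a group-level COUNT is invalid there

Fix: Use a subquery that GROUPs and filters with HAVING, then count its rows

Corrected query:
SELECT COUNT(*) FROM (SELECT author FROM books GROUP BY author HAVING COUNT(*) >= 2)

Result:
COUNT(*)
--------
1       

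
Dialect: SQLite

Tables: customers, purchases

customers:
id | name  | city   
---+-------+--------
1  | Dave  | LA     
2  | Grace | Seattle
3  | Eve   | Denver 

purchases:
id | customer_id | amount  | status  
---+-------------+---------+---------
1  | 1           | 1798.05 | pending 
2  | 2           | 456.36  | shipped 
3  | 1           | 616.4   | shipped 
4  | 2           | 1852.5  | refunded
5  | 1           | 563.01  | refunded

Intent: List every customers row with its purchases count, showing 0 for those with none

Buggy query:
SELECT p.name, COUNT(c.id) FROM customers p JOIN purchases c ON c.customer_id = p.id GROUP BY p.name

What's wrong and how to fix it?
Bug: INNER JOIN drops customers rows that have no matching purchases rows

Fix: Use LEFT JOIN so parents without children still appear (COUNT(c.id) gives 0)

Corrected query:
SELECT p.name, COUNT(c.id) FROM customers p LEFT JOIN purchases c ON c.customer_id = p.id GROUP BY p.name

Result:
name  | COUNT(c.id)
------+------------
Dave  | 3          
Eve   | 0          
Grace | 2          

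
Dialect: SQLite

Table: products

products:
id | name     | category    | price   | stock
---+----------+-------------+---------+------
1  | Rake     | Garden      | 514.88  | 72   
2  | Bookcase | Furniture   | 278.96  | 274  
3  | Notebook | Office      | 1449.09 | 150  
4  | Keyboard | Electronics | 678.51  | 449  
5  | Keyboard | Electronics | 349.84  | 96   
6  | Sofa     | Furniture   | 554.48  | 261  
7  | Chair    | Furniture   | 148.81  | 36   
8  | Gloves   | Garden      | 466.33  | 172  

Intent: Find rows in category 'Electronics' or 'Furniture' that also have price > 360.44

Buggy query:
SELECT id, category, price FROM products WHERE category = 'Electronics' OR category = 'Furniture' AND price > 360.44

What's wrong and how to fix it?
Bug: AND binds tighter than OR, so this parses as category = 'Electronics' OR (category = 'Furniture' AND price > 360.44)

Fix: Group the OR with parentheses (or use IN), then AND the threshold

Corrected query:
SELECT id, category, price FROM products WHERE (category = 'Electronics' OR category = 'Furniture') AND price > 360.44

Result:
id | category    | price 
---+-------------+-------
4  | Electronics | 678.51
6  | Furniture   | 554.48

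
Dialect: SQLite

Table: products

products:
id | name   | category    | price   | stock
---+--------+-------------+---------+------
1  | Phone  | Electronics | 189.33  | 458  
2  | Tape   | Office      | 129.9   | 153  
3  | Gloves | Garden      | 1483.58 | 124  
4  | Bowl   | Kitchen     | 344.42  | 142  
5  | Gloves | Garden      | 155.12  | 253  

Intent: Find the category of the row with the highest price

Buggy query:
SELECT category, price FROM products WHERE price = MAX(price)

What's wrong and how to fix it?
Bug: MAX(price) is an aggregate and cannot be used directly in WHERE

Fix: Wrap MAX in a scalar subquery so WHERE compares against a single value

Corrected query:
SELECT category, price FROM products WHERE price = (SELECT MAX(price) FROM products)

Result:
category | price  
---------+--------
Garden   | 1483.58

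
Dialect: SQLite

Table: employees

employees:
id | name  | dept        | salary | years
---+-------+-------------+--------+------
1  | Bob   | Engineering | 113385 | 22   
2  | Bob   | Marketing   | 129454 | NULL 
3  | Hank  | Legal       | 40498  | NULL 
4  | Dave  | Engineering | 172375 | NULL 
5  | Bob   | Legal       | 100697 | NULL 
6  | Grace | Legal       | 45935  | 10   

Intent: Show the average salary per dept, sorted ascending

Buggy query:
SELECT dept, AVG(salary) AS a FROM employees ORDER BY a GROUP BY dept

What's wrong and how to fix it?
Bug: GROUP BY must precede ORDER BY

Fix: Move ORDER BY to the end, after GROUP BY

Corrected query:
SELECT dept, AVG(salary) AS a FROM employees GROUP BY dept ORDER BY a

Result:
dept        | a           
------------+-------------
Legal       | 62376.666667
Marketing   | 129454      
Engineering | 142880      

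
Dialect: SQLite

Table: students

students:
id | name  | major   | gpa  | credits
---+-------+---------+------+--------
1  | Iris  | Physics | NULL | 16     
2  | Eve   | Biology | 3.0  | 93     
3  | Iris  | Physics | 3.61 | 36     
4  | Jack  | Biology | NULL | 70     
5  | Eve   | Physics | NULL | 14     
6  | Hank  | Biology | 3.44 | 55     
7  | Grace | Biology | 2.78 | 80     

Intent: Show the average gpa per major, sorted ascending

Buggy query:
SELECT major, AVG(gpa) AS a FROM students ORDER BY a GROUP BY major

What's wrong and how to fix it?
Bug: ORDER BY appears before GROUP BY; SQL clause order requires GROUP BY first

Fix: Reorder: SELECT … FROM … GROUP BY … ORDER BY …

Corrected query:
SELECT major, AVG(gpa) AS a FROM students GROUP BY major ORDER BY a

Result:
major   | a       
--------+---------
Biology | 3.073333
Physics | 3.61    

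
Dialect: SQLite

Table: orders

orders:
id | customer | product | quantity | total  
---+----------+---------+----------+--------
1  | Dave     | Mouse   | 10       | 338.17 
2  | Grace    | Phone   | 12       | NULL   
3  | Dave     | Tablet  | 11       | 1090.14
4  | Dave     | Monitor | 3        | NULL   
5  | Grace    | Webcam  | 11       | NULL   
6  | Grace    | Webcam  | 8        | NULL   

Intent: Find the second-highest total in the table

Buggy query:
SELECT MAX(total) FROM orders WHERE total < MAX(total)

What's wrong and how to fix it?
Bug: MAX(total) on the right of the comparison is an aggregate-in-WHERE error

Fix: Put the inner MAX in a scalar subquery

Corrected query:
SELECT MAX(total) FROM orders WHERE total < (SELECT MAX(total) FROM orders)

Result:
MAX(total)
----------
338.17    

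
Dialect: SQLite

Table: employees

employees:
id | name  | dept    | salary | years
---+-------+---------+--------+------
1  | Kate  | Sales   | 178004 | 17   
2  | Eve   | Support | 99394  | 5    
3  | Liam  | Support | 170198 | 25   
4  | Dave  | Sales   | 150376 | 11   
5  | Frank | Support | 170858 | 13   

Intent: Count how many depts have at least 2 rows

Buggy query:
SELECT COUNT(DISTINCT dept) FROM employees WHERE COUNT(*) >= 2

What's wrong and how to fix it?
Bug: WHERE filters individual rows, not groups, so a group-level COUNT is invalid there

Fix: Use a subquery that GROUPs and filters with HAVING, then count its rows

Corrected query:
SELECT COUNT(*) FROM (SELECT dept FROM employees GROUP BY dept HAVING COUNT(*) >= 2)

Result:
COUNT(*)
--------
2       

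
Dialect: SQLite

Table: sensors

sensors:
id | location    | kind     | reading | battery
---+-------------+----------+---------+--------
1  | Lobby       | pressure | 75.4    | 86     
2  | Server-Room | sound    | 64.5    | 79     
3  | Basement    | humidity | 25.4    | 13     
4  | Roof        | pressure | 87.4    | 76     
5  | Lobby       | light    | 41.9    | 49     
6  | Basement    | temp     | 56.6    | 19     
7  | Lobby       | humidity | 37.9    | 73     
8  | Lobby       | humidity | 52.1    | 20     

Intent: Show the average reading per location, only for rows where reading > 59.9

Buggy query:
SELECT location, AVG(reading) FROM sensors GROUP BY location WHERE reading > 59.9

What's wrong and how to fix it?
Bug: WHERE cannot follow GROUP BY

Fix: Place WHERE between FROM and GROUP BY

Corrected query:
SELECT location, AVG(reading) FROM sensors WHERE reading > 59.9 GROUP BY location

Result:
location    | AVG(reading)
------------+-------------
Lobby       | 75.4        
Roof        | 87.4        
Server-Room | 64.5        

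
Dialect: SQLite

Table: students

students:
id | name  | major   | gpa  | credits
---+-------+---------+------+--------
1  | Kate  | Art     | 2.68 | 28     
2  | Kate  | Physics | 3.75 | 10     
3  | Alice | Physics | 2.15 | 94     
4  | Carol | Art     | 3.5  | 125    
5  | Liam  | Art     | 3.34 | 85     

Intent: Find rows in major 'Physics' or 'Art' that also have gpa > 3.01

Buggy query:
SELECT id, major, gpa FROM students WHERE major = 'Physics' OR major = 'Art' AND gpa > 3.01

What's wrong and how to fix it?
Bug: AND binds tighter than OR, so this parses as major = 'Physics' OR (major = 'Art' AND gpa > 3.01)

Fix: Group the OR with parentheses (or use IN), then AND the threshold

Corrected query:
SELECT id, major, gpa FROM students WHERE (major = 'Physics' OR major = 'Art') AND gpa > 3.01

Result:
id | major   | gpa 
---+---------+-----
2  | Physics | 3.75
4  | Art     | 3.5 
5  | Art     | 3.34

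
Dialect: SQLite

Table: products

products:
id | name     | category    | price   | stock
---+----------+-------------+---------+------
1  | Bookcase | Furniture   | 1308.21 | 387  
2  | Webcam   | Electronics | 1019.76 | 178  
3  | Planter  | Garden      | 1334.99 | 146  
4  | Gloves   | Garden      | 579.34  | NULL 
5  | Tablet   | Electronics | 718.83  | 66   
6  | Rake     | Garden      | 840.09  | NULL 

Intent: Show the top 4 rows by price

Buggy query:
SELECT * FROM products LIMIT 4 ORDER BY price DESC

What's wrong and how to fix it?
Bug: LIMIT must come after ORDER BY

Fix: Sort with ORDER BY, then apply LIMIT

Corrected query:
SELECT * FROM products ORDER BY price DESC LIMIT 4

Result:
id | name     | category    | price   | stock
---+----------+-------------+---------+------
3  | Planter  | Garden      | 1334.99 | 146  
1  | Bookcase | Furniture   | 1308.21 | 387  
2  | Webcam   | Electronics | 1019.76 | 178  
6  | Rake     | Garden      | 840.09  | NULL 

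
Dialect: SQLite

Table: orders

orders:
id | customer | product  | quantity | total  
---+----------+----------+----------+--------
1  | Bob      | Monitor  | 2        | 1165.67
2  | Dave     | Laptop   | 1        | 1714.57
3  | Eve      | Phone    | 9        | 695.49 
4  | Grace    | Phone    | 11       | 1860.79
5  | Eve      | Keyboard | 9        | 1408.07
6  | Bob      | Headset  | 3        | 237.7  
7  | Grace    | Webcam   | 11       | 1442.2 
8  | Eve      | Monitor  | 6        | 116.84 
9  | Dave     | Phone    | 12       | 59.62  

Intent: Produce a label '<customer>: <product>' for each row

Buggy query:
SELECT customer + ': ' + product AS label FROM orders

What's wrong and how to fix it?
Bug: SQLite uses || for string concatenation; + coerces text to numbers (yielding 0)

Fix: Use the || operator for string concatenation

Corrected query:
SELECT customer || ': ' || product AS label FROM orders

Result:
label        
-------------
Bob: Monitor 
Dave: Laptop 
Eve: Phone   
Grace: Phone 
Eve: Keyboard
Bob: Headset 
Grace: Webcam
Eve: Monitor 
Dave: Phone  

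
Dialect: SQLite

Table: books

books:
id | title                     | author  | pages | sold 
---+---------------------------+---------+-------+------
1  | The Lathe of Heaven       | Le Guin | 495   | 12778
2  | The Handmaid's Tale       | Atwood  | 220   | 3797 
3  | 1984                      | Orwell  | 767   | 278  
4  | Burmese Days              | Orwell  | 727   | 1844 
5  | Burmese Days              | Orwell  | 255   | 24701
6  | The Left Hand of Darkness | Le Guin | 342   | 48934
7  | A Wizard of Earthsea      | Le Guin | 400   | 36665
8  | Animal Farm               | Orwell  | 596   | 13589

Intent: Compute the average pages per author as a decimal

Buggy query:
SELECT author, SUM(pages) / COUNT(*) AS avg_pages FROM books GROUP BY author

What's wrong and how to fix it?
Bug: SUM(pages) and COUNT(*) are both integers; the division truncates the fractional part

Fix: Multiply by 1.0 (or CAST to REAL) to force floating-point division

Corrected query:
SELECT author, SUM(pages) * 1.0 / COUNT(*) AS avg_pages FROM books GROUP BY author

Result:
author  | avg_pages 
--------+-----------
Atwood  | 220       
Le Guin | 412.333333
Orwell  | 586.25    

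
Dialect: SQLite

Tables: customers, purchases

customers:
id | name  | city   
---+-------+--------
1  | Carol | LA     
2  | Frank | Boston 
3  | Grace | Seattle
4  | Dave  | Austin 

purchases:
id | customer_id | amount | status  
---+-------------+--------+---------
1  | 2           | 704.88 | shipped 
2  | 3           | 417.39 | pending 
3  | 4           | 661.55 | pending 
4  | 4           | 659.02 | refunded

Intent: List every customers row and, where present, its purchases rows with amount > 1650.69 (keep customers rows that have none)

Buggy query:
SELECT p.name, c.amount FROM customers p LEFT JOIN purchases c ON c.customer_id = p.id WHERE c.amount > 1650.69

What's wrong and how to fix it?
Bug: A WHERE condition on the right-hand table after LEFT JOIN drops unmatched parents

Fix: Put 'c.amount > 1650.69' in the JOIN's ON clause instead of WHERE

Corrected query:
SELECT p.name, c.amount FROM customers p LEFT JOIN purchases c ON c.customer_id = p.id AND c.amount > 1650.69

Result:
name  | amount
------+-------
Carol | NULL  
Frank | NULL  
Grace | NULL  
Dave  | NULL  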